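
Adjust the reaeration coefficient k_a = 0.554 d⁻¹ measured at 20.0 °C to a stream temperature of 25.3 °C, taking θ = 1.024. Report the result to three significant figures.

k_a ≈ 0.628 d⁻¹

k_a(T₂) = k_a(T₁) · θ^(T₂−T₁) = 0.554 × 1.024^(25.3−20.0)
= 0.554 × 1.024^5.30 = 0.554 × 1.134 = 0.6282 d⁻¹.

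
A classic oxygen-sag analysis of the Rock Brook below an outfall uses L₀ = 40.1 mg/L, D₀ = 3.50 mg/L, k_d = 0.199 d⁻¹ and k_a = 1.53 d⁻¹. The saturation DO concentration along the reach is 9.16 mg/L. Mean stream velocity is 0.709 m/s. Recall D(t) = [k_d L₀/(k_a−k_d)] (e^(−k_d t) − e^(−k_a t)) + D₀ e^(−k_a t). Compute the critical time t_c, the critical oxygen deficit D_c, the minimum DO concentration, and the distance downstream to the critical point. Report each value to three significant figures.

t_c ≈ 0.874 d; D_c ≈ 4.38 mg/L; min DO ≈ 4.78 mg/L; x_c ≈ 53.5 km

t_c = [1/(k_a−k_d)] ln[(k_a/k_d)(1 − D₀(k_a−k_d)/(k_d L₀))]
= [1/(1.53−0.199)] ln[(1.53/0.199)(1 − 3.50×1.331/(0.199×40.1))]
= (1/1.331) ln[7.688 × 0.4162] = 0.7513 × ln(3.200) = 0.7513 × 1.163 = 0.8739 d.
L(t_c) = L₀ e^(−k_d t_c) = 40.1 × 0.8404 = 33.70 mg/L, and at the critical point k_a D_c = k_d L, so D_c = (0.199/1.53) × 33.70 = 4.383 mg/L.
Minimum DO = C_s − D_c = 9.16 − 4.383 = 4.777 mg/L.
x_c = v t_c = 0.709 m/s × 0.8739 d × 86400 s/d = 53530 m ≈ 53.5 km.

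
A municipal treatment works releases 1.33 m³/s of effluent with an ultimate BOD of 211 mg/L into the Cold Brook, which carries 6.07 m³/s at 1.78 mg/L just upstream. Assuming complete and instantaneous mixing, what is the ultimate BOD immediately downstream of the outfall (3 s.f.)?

39.4 mg/L

Flow-weighted mixing: C = (Q_r C_r + Q_w C_w)/(Q_r + Q_w)
= (6.07×1.78 + 1.33×211)/(6.07 + 1.33) = 291.4/7.400 = 39.38 mg/L.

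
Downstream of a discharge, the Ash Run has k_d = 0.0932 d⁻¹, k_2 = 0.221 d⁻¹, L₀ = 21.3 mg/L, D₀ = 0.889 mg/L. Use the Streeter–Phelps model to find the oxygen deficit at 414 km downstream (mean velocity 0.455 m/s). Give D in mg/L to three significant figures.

Travel time t = x/v = 414 km / (0.455 m/s) = 414000 m / 0.455 m/s = 909900 s = 10.53 d.
k_d L₀/(k_2−k_d) = 0.0932×21.3/(0.221−0.0932) = 1.985/0.1278 = 15.53 mg/L.
e^(−k_d t) = e^(−0.0932×10.53) = 0.3747; e^(−k_2 t) = e^(−0.221×10.53) = 0.09755.
D = 15.53 × (0.3747 − 0.09755) + 0.889 × 0.09755 = 4.306 + 0.08672 = 4.393 mg/L.

D ≈ 4.39 mg/L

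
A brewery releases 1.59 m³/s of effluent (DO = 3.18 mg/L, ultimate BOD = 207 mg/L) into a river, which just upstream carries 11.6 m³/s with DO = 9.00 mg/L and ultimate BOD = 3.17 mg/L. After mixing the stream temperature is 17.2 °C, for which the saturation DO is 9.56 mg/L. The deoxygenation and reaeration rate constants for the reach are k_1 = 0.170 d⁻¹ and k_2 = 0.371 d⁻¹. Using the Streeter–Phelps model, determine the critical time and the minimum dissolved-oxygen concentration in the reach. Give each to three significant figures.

t_c ≈ 3.61 d; minimum DO ≈ 2.68 mg/L

Mixed DO = (11.6×9.00 + 1.59×3.18)/(11.6+1.59) = 109.5/13.19 = 8.298 mg/L.
Mixed L₀ = (11.6×3.17 + 1.59×207)/(13.19) = 365.9/13.19 = 27.74 mg/L.
Initial deficit D₀ = C_s − DO₀ = 9.56 − 8.298 = 1.262 mg/L.
t_c = (1/0.2010) ln[(0.371/0.170)(1 − 1.262×0.2010/(0.170×27.74))] = 4.975 × ln(2.065) = 3.608 d.
D_c = (0.170/0.371) × 27.74 × e^(−0.170×3.608) = 0.4582 × 27.74 × 0.5416 = 6.884 mg/L.
Minimum DO = 9.56 − 6.884 = 2.676 mg/L.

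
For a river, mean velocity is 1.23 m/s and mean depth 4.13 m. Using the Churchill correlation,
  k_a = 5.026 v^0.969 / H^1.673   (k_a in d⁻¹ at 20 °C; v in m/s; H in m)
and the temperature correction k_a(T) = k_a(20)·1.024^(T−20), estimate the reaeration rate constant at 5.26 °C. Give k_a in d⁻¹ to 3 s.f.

k_a(20) = 5.026 × 1.23^0.969 / 4.13^1.673 = 5.026 × 1.222 / 10.73 = 0.5726 d⁻¹.
k_a(5.26) = 0.5726 × 1.024^(5.26−20) = 0.5726 × 0.7050 = 0.4037 d⁻¹.

k_a ≈ 0.404 d⁻¹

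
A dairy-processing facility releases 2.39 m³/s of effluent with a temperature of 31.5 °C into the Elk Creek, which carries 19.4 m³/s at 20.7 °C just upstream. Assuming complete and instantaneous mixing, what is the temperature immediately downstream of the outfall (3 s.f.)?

Flow-weighted mixing: C = (Q_r C_r + Q_w C_w)/(Q_r + Q_w)
= (19.4×20.7 + 2.39×31.5)/(19.4 + 2.39) = 476.9/21.79 = 21.88 °C.

21.9 °C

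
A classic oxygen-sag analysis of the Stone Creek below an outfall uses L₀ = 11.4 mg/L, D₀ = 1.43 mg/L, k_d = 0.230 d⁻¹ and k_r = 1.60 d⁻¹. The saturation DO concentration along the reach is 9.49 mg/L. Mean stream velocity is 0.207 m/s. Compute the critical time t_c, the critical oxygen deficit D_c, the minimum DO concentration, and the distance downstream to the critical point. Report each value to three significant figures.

With k_r/k_d = 6.957 and 1 − D₀(k_r−k_d)/(k_d L₀) = 0.2528,
t_c = ln(6.957 × 0.2528) / (1.60 − 0.230) = ln(1.759) / 1.370 = 0.5646/1.370 = 0.4121 d.
L(t_c) = L₀ e^(−k_d t_c) = 11.4 × 0.9096 = 10.37 mg/L, and at the critical point k_r D_c = k_d L, so D_c = (0.230/1.60) × 10.37 = 1.491 mg/L.
Minimum DO = C_s − D_c = 9.49 − 1.491 = 7.999 mg/L.
x_c = v t_c = 0.207 m/s × 0.4121 d × 86400 s/d = 7371 m ≈ 7.37 km.

t_c ≈ 0.412 d; D_c ≈ 1.49 mg/L; min DO ≈ 8.00 mg/L; x_c ≈ 7.37 km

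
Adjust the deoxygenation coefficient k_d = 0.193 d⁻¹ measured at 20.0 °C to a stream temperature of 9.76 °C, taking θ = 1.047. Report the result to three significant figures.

k_d(T₂) = k_d(T₁) · θ^(T₂−T₁) = 0.193 × 1.047^(9.76−20.0)
= 0.193 × 1.047^-10.2 = 0.193 × 0.6248 = 0.1206 d⁻¹.

k_d ≈ 0.121 d⁻¹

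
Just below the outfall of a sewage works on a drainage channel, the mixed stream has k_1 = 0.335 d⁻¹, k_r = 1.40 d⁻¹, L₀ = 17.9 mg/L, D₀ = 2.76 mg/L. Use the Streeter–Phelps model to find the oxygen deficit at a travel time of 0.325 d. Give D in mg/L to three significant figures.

D ≈ 3.23 mg/L

k_1 L₀/(k_r−k_1) = 0.335×17.9/(1.40−0.335) = 5.997/1.065 = 5.631 mg/L.
e^(−k_1 t) = e^(−0.335×0.3250) = 0.8968; e^(−k_r t) = e^(−1.40×0.3250) = 0.6344.
D = 5.631 × (0.8968 − 0.6344) + 2.76 × 0.6344 = 1.477 + 1.751 = 3.228 mg/L.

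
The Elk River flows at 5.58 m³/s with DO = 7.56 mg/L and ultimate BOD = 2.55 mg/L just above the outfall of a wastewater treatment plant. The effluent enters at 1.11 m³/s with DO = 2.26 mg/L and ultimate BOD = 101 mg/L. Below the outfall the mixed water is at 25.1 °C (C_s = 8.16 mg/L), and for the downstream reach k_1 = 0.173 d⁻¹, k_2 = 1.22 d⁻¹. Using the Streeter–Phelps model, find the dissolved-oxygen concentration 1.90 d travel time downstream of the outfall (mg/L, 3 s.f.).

Mixed DO = (5.58×7.56 + 1.11×2.26)/(5.58+1.11) = 44.69/6.690 = 6.681 mg/L.
Mixed L₀ = (5.58×2.55 + 1.11×101)/(6.690) = 126.3/6.690 = 18.88 mg/L.
Initial deficit D₀ = C_s − DO₀ = 8.16 − 6.681 = 1.479 mg/L.
D(1.90) = [0.173×18.88/(1.22−0.173)](e^(−0.173×1.90) − e^(−1.22×1.90)) + 1.479 e^(−1.22×1.90)
= 3.120 × (0.7199 − 0.09847) + 1.479 × 0.09847 = 2.085 mg/L.
DO = 8.16 − 2.085 = 6.075 mg/L.

DO ≈ 6.08 mg/L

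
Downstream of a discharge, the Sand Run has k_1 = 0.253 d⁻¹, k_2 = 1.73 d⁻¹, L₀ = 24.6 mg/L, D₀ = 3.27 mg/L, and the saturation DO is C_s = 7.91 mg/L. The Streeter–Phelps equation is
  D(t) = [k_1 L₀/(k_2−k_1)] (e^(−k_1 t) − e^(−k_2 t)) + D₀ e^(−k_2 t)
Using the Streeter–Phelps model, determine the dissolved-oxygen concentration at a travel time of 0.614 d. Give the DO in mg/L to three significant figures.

DO ≈ 4.63 mg/L

k_1 L₀/(k_2−k_1) = 0.253×24.6/(1.73−0.253) = 6.224/1.477 = 4.214 mg/L.
e^(−k_1 t) = e^(−0.253×0.6140) = 0.8561; e^(−k_2 t) = e^(−1.73×0.6140) = 0.3457.
D = 4.214 × (0.8561 − 0.3457) + 3.27 × 0.3457 = 2.151 + 1.130 = 3.281 mg/L.
DO = C_s − D = 7.91 − 3.281 = 4.629 mg/L.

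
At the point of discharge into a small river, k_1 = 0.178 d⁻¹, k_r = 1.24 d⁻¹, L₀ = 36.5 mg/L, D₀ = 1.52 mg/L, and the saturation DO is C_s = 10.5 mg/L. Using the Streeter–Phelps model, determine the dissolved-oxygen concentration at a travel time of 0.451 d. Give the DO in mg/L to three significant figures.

k_1 L₀/(k_r−k_1) = 0.178×36.5/(1.24−0.178) = 6.497/1.062 = 6.118 mg/L.
e^(−k_1 t) = e^(−0.178×0.4510) = 0.9229; e^(−k_r t) = e^(−1.24×0.4510) = 0.5716.
D = 6.118 × (0.9229 − 0.5716) + 1.52 × 0.5716 = 2.149 + 0.8689 = 3.018 mg/L.
DO = C_s − D = 10.5 − 3.018 = 7.482 mg/L.

DO ≈ 7.48 mg/L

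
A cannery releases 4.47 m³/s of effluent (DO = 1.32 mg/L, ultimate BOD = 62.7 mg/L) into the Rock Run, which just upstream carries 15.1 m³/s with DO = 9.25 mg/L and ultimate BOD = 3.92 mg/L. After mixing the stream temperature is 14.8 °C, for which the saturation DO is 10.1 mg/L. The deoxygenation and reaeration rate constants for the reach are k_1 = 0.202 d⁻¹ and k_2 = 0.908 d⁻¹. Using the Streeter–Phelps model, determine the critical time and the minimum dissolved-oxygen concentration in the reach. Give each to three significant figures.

t_c ≈ 1.04 d; minimum DO ≈ 6.97 mg/L

Mixed DO = (15.1×9.25 + 4.47×1.32)/(15.1+4.47) = 145.6/19.57 = 7.439 mg/L.
Mixed L₀ = (15.1×3.92 + 4.47×62.7)/(19.57) = 339.5/19.57 = 17.35 mg/L.
Initial deficit D₀ = C_s − DO₀ = 10.1 − 7.439 = 2.661 mg/L.
t_c = (1/0.7060) ln[(0.908/0.202)(1 − 2.661×0.7060/(0.202×17.35))] = 1.416 × ln(2.085) = 1.041 d.
D_c = (0.202/0.908) × 17.35 × e^(−0.202×1.041) = 0.2225 × 17.35 × 0.8104 = 3.127 mg/L.
Minimum DO = 10.1 − 3.127 = 6.973 mg/L.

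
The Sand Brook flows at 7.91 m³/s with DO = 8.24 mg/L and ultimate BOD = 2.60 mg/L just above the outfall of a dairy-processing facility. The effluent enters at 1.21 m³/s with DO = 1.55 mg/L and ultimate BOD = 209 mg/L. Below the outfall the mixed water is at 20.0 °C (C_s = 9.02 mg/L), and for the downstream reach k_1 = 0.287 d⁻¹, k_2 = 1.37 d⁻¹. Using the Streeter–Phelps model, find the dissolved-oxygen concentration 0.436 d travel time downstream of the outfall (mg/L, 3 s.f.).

DO ≈ 5.46 mg/L

Mixed DO = (7.91×8.24 + 1.21×1.55)/(7.91+1.21) = 67.05/9.120 = 7.352 mg/L.
Mixed L₀ = (7.91×2.60 + 1.21×209)/(9.120) = 273.5/9.120 = 29.98 mg/L.
Initial deficit D₀ = C_s − DO₀ = 9.02 − 7.352 = 1.668 mg/L.
D(0.436) = [0.287×29.98/(1.37−0.287)](e^(−0.287×0.436) − e^(−1.37×0.436)) + 1.668 e^(−1.37×0.436)
= 7.946 × (0.8824 − 0.5503) + 1.668 × 0.5503 = 3.556 mg/L.
DO = 9.02 − 3.556 = 5.464 mg/L.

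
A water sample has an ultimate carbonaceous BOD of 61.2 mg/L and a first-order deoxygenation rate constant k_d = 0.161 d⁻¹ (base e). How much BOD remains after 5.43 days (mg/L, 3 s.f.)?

L ≈ 25.5 mg/L

L_t = L₀ e^(−k_d t) = 61.2 × e^(−0.161×5.43) = 61.2 × 0.4172 = 25.53 mg/L.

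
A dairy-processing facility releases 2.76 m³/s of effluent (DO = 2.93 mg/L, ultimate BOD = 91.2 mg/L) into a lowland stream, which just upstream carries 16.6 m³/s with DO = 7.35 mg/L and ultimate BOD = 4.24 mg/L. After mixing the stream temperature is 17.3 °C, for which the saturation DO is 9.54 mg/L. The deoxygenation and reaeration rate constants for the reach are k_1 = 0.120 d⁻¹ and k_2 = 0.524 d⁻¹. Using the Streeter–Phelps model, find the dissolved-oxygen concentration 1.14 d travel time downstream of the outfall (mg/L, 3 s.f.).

Mixed DO = (16.6×7.35 + 2.76×2.93)/(16.6+2.76) = 130.1/19.36 = 6.720 mg/L.
Mixed L₀ = (16.6×4.24 + 2.76×91.2)/(19.36) = 322.1/19.36 = 16.64 mg/L.
Initial deficit D₀ = C_s − DO₀ = 9.54 − 6.720 = 2.820 mg/L.
D(1.14) = [0.120×16.64/(0.524−0.120)](e^(−0.120×1.14) − e^(−0.524×1.14)) + 2.820 e^(−0.524×1.14)
= 4.942 × (0.8721 − 0.5503) + 2.820 × 0.5503 = 3.142 mg/L.
DO = 9.54 − 3.142 = 6.398 mg/L.

DO ≈ 6.40 mg/L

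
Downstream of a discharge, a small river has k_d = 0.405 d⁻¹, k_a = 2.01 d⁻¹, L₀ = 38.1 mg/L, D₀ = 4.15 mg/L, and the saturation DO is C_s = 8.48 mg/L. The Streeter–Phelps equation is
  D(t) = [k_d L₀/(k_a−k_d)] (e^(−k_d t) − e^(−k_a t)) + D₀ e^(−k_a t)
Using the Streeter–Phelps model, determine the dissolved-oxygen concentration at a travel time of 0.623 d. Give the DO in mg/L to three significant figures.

k_d L₀/(k_a−k_d) = 0.405×38.1/(2.01−0.405) = 15.43/1.605 = 9.614 mg/L.
e^(−k_d t) = e^(−0.405×0.6230) = 0.7770; e^(−k_a t) = e^(−2.01×0.6230) = 0.2859.
D = 9.614 × (0.7770 − 0.2859) + 4.15 × 0.2859 = 4.722 + 1.186 = 5.908 mg/L.
DO = C_s − D = 8.48 − 5.908 = 2.572 mg/L.

DO ≈ 2.57 mg/L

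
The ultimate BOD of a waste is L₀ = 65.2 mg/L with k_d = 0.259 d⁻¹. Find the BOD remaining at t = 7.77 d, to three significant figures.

L_t = L₀ e^(−k_d t) = 65.2 × e^(−0.259×7.77) = 65.2 × 0.1337 = 8.715 mg/L.

L ≈ 8.71 mg/L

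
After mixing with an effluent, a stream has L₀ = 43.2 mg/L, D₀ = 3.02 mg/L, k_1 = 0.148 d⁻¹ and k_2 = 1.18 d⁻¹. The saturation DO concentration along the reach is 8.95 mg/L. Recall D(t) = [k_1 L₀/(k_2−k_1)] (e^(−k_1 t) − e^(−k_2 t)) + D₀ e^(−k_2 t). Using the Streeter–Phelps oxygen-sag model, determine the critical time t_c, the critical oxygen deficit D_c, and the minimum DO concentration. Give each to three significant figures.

At the critical point dD/dt = 0, so k_1 L₀ e^(−k_1 t) = k_2 D. Substituting D(t) from the Streeter–Phelps equation and solving for t gives
t_c = ln[(k_2/k_1)(1 − D₀(k_2−k_1)/(k_1 L₀))] / (k_2−k_1).
Here k_2−k_1 = 1.032 d⁻¹ and 1 − D₀(k_2−k_1)/(k_1 L₀) = 1 − 3.02×1.032/(0.148×43.2) = 0.5125, so
t_c = ln(7.973 × 0.5125) / 1.032 = 1.408 / 1.032 = 1.364 d.
D_c = (k_1/k_2) L₀ e^(−k_1 t_c) = (0.148/1.18) × 43.2 × e^(−0.148×1.364) = 0.1254 × 43.2 × 0.8172 = 4.428 mg/L.
Minimum DO = C_s − D_c = 8.95 − 4.428 = 4.522 mg/L.

t_c ≈ 1.36 d; D_c ≈ 4.43 mg/L; min DO ≈ 4.52 mg/L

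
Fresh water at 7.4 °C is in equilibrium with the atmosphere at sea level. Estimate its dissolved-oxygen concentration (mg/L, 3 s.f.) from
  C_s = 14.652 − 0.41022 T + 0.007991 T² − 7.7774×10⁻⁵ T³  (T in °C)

C_s ≈ 12.0 mg/L

C_s = 14.652 − 0.41022×7.4 + 0.007991×7.4² − 7.7774×10⁻⁵×7.4³ = 12.02 mg/L.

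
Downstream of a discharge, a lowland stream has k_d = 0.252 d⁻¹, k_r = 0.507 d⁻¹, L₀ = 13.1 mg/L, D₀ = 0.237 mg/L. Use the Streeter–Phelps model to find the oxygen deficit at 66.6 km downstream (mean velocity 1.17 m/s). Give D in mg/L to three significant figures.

D ≈ 1.87 mg/L

Travel time t = x/v = 66.6 km / (1.17 m/s) = 66600 m / 1.17 m/s = 56920 s = 0.6588 d.
k_d L₀/(k_r−k_d) = 0.252×13.1/(0.507−0.252) = 3.301/0.2550 = 12.95 mg/L.
e^(−k_d t) = e^(−0.252×0.6588) = 0.8470; e^(−k_r t) = e^(−0.507×0.6588) = 0.7160.
D = 12.95 × (0.8470 − 0.7160) + 0.237 × 0.7160 = 1.696 + 0.1697 = 1.865 mg/L.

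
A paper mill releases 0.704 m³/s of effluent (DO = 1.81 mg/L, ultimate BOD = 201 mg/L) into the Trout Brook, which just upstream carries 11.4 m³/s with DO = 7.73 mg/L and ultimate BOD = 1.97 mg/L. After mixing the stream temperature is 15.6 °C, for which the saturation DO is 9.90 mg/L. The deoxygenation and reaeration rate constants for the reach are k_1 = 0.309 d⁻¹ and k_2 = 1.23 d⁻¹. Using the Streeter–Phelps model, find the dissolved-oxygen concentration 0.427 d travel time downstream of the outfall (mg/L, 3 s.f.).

DO ≈ 7.12 mg/L

Mixed DO = (11.4×7.73 + 0.704×1.81)/(11.4+0.704) = 89.40/12.10 = 7.386 mg/L.
Mixed L₀ = (11.4×1.97 + 0.704×201)/(12.10) = 164.0/12.10 = 13.55 mg/L.
Initial deficit D₀ = C_s − DO₀ = 9.90 − 7.386 = 2.514 mg/L.
D(0.427) = [0.309×13.55/(1.23−0.309)](e^(−0.309×0.427) − e^(−1.23×0.427)) + 2.514 e^(−1.23×0.427)
= 4.545 × (0.8764 − 0.5914) + 2.514 × 0.5914 = 2.782 mg/L.
DO = 9.90 − 2.782 = 7.118 mg/L.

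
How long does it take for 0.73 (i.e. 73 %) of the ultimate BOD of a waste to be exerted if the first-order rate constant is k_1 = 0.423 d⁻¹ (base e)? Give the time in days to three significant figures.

y/L₀ = 1 − e^(−k_1 t) = 0.73 ⇒ e^(−k_1 t) = 0.270
t = −ln(0.270) / 0.423 = 1.309 / 0.423 = 3.095 d.

t ≈ 3.10 d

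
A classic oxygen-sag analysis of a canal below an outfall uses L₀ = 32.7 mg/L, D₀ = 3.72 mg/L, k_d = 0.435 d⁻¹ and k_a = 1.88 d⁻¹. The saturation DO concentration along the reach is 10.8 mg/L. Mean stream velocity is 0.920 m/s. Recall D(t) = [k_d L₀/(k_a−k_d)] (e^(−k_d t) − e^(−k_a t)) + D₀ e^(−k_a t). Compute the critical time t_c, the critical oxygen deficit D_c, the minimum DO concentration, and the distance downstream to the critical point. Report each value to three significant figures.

t_c ≈ 0.684 d; D_c ≈ 5.62 mg/L; min DO ≈ 5.18 mg/L; x_c ≈ 54.4 km

t_c = [1/(k_a−k_d)] ln[(k_a/k_d)(1 − D₀(k_a−k_d)/(k_d L₀))]
= [1/(1.88−0.435)] ln[(1.88/0.435)(1 − 3.72×1.445/(0.435×32.7))]
= (1/1.445) ln[4.322 × 0.6221] = 0.6920 × ln(2.689) = 0.6920 × 0.9890 = 0.6845 d.
D_c = (k_d/k_a) L₀ e^(−k_d t_c) = (0.435/1.88) × 32.7 × e^(−0.435×0.6845) = 0.2314 × 32.7 × 0.7425 = 5.618 mg/L.
Minimum DO = C_s − D_c = 10.8 − 5.618 = 5.182 mg/L.
x_c = v t_c = 0.920 m/s × 0.6845 d × 86400 s/d = 54410 m ≈ 54.4 km.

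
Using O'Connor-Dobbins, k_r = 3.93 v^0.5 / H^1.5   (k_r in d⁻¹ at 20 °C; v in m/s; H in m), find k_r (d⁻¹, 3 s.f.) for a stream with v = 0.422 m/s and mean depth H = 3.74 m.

k_r ≈ 0.353 d⁻¹

k_r = 3.93 × 0.422^0.5 / 3.74^1.5 = 3.93 × 0.6496 / 7.233 = 0.3530 d⁻¹.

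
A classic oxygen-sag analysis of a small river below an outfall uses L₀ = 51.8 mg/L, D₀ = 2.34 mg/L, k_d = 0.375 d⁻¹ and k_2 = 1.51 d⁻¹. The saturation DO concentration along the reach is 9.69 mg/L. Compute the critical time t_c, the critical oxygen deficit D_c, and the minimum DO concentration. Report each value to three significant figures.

With k_2/k_d = 4.027 and 1 − D₀(k_2−k_d)/(k_d L₀) = 0.8633,
t_c = ln(4.027 × 0.8633) / (1.51 − 0.375) = ln(3.476) / 1.135 = 1.246/1.135 = 1.098 d.
L(t_c) = L₀ e^(−k_d t_c) = 51.8 × 0.6626 = 34.32 mg/L, and at the critical point k_2 D_c = k_d L, so D_c = (0.375/1.51) × 34.32 = 8.523 mg/L.
Minimum DO = C_s − D_c = 9.69 − 8.523 = 1.167 mg/L.

t_c ≈ 1.10 d; D_c ≈ 8.52 mg/L; min DO ≈ 1.17 mg/L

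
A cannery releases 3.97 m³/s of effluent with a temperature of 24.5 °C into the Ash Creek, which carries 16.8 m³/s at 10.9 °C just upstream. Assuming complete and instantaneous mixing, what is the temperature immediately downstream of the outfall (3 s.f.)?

Flow-weighted mixing: C = (Q_r C_r + Q_w C_w)/(Q_r + Q_w)
= (16.8×10.9 + 3.97×24.5)/(16.8 + 3.97) = 280.4/20.77 = 13.50 °C.

13.5 °C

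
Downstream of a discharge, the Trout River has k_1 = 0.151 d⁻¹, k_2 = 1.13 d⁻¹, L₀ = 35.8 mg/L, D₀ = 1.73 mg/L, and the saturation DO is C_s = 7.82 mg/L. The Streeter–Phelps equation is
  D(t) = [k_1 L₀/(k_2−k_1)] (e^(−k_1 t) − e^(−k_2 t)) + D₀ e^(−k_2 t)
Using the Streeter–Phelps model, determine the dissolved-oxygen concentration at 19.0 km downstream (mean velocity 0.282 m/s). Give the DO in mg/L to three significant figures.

DO ≈ 4.48 mg/L

Travel time t = x/v = 19.0 km / (0.282 m/s) = 19000 m / 0.282 m/s = 67380 s = 0.7798 d.
k_1 L₀/(k_2−k_1) = 0.151×35.8/(1.13−0.151) = 5.406/0.9790 = 5.522 mg/L.
e^(−k_1 t) = e^(−0.151×0.7798) = 0.8889; e^(−k_2 t) = e^(−1.13×0.7798) = 0.4143.
D = 5.522 × (0.8889 − 0.4143) + 1.73 × 0.4143 = 2.621 + 0.7167 = 3.337 mg/L.
DO = C_s − D = 7.82 − 3.337 = 4.483 mg/L.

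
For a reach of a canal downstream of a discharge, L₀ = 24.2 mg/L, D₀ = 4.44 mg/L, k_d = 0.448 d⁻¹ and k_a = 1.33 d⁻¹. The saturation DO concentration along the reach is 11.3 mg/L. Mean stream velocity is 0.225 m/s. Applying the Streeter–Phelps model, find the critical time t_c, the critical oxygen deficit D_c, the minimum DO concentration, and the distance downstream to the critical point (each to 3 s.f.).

t_c = [1/(k_a−k_d)] ln[(k_a/k_d)(1 − D₀(k_a−k_d)/(k_d L₀))]
= [1/(1.33−0.448)] ln[(1.33/0.448)(1 − 4.44×0.8820/(0.448×24.2))]
= (1/0.8820) ln[2.969 × 0.6388] = 1.134 × ln(1.896) = 1.134 × 0.6400 = 0.7256 d.
L(t_c) = L₀ e^(−k_d t_c) = 24.2 × 0.7225 = 17.48 mg/L, and at the critical point k_a D_c = k_d L, so D_c = (0.448/1.33) × 17.48 = 5.889 mg/L.
Minimum DO = C_s − D_c = 11.3 − 5.889 = 5.411 mg/L.
x_c = v t_c = 0.225 m/s × 0.7256 d × 86400 s/d = 14110 m ≈ 14.1 km.

t_c ≈ 0.726 d; D_c ≈ 5.89 mg/L; min DO ≈ 5.41 mg/L; x_c ≈ 14.1 km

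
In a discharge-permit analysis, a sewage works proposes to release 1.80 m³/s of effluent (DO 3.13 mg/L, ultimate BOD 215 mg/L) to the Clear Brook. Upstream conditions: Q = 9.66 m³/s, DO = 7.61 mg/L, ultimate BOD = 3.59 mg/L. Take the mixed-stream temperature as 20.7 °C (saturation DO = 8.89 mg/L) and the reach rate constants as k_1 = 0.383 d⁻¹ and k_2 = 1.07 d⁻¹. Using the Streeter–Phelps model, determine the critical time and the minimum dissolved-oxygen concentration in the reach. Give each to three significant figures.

t_c ≈ 1.35 d; minimum DO ≈ 1.03 mg/L

Mixed DO = (9.66×7.61 + 1.80×3.13)/(9.66+1.80) = 79.15/11.46 = 6.906 mg/L.
Mixed L₀ = (9.66×3.59 + 1.80×215)/(11.46) = 421.7/11.46 = 36.80 mg/L.
Initial deficit D₀ = C_s − DO₀ = 8.89 − 6.906 = 1.984 mg/L.
t_c = (1/0.6870) ln[(1.07/0.383)(1 − 1.984×0.6870/(0.383×36.80))] = 1.456 × ln(2.524) = 1.347 d.
D_c = (0.383/1.07) × 36.80 × e^(−0.383×1.347) = 0.3579 × 36.80 × 0.5969 = 7.861 mg/L.
Minimum DO = 8.89 − 7.861 = 1.029 mg/L.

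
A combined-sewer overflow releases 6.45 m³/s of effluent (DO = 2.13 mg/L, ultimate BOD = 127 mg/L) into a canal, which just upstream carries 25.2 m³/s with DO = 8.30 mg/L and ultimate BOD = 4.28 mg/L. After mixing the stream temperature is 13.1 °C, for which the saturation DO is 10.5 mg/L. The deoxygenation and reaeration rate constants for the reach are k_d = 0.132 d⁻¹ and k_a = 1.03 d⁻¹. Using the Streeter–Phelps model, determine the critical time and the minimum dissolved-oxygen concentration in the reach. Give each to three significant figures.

t_c ≈ 0.479 d; minimum DO ≈ 6.98 mg/L

Mixed DO = (25.2×8.30 + 6.45×2.13)/(25.2+6.45) = 222.9/31.65 = 7.043 mg/L.
Mixed L₀ = (25.2×4.28 + 6.45×127)/(31.65) = 927.0/31.65 = 29.29 mg/L.
Initial deficit D₀ = C_s − DO₀ = 10.5 − 7.043 = 3.457 mg/L.
t_c = (1/0.8980) ln[(1.03/0.132)(1 − 3.457×0.8980/(0.132×29.29))] = 1.114 × ln(1.537) = 0.4785 d.
D_c = (0.132/1.03) × 29.29 × e^(−0.132×0.4785) = 0.1282 × 29.29 × 0.9388 = 3.524 mg/L.
Minimum DO = 10.5 − 3.524 = 6.976 mg/L.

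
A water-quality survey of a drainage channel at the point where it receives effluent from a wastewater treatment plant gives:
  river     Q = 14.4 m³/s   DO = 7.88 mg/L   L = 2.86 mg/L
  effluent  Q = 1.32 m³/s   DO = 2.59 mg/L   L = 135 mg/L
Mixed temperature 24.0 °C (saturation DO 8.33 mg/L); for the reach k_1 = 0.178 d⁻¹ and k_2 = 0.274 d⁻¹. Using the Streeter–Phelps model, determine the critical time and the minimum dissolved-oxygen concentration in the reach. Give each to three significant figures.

Mixed DO = (14.4×7.88 + 1.32×2.59)/(14.4+1.32) = 116.9/15.72 = 7.436 mg/L.
Mixed L₀ = (14.4×2.86 + 1.32×135)/(15.72) = 219.4/15.72 = 13.96 mg/L.
Initial deficit D₀ = C_s − DO₀ = 8.33 − 7.436 = 0.8942 mg/L.
t_c = (1/0.09600) ln[(0.274/0.178)(1 − 0.8942×0.09600/(0.178×13.96))] = 10.42 × ln(1.486) = 4.127 d.
D_c = (0.178/0.274) × 13.96 × e^(−0.178×4.127) = 0.6496 × 13.96 × 0.4797 = 4.349 mg/L.
Minimum DO = 8.33 − 4.349 = 3.981 mg/L.

t_c ≈ 4.13 d; minimum DO ≈ 3.98 mg/L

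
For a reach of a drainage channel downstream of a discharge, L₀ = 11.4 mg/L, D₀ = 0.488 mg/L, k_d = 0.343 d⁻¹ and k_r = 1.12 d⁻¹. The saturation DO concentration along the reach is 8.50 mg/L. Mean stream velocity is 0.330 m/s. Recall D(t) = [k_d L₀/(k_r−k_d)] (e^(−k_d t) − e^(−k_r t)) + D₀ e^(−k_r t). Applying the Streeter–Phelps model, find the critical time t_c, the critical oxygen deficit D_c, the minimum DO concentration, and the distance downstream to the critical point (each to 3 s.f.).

At the critical point dD/dt = 0, so k_d L₀ e^(−k_d t) = k_r D. Substituting D(t) from the Streeter–Phelps equation and solving for t gives
t_c = ln[(k_r/k_d)(1 − D₀(k_r−k_d)/(k_d L₀))] / (k_r−k_d).
Here k_r−k_d = 0.7770 d⁻¹ and 1 − D₀(k_r−k_d)/(k_d L₀) = 1 − 0.488×0.7770/(0.343×11.4) = 0.9030, so
t_c = ln(3.265 × 0.9030) / 0.7770 = 1.081 / 0.7770 = 1.392 d.
L(t_c) = L₀ e^(−k_d t_c) = 11.4 × 0.6204 = 7.073 mg/L, and at the critical point k_r D_c = k_d L, so D_c = (0.343/1.12) × 7.073 = 2.166 mg/L.
Minimum DO = C_s − D_c = 8.50 − 2.166 = 6.334 mg/L.
x_c = v t_c = 0.330 m/s × 1.392 d × 86400 s/d = 39680 m ≈ 39.7 km.

t_c ≈ 1.39 d; D_c ≈ 2.17 mg/L; min DO ≈ 6.33 mg/L; x_c ≈ 39.7 km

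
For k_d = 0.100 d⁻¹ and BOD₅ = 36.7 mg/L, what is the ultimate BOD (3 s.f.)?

L₀ ≈ 93.3 mg/L

BOD₅ = L₀(1 − e^(−5k_d)) ⇒ L₀ = BOD₅ / (1 − e^(−5×0.100))
= 36.7 / (1 − 0.6065) = 36.7 / 0.3935 = 93.27 mg/L.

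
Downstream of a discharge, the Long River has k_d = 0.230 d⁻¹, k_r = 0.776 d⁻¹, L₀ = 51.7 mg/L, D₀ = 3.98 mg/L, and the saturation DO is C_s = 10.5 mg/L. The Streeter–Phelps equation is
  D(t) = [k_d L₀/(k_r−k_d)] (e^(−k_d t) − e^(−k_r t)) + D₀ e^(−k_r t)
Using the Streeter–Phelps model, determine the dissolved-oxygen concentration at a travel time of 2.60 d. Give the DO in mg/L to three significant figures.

k_d L₀/(k_r−k_d) = 0.230×51.7/(0.776−0.230) = 11.89/0.5460 = 21.78 mg/L.
e^(−k_d t) = e^(−0.230×2.600) = 0.5499; e^(−k_r t) = e^(−0.776×2.600) = 0.1330.
D = 21.78 × (0.5499 − 0.1330) + 3.98 × 0.1330 = 9.080 + 0.5292 = 9.609 mg/L.
DO = C_s − D = 10.5 − 9.609 = 0.8906 mg/L.

DO ≈ 0.891 mg/L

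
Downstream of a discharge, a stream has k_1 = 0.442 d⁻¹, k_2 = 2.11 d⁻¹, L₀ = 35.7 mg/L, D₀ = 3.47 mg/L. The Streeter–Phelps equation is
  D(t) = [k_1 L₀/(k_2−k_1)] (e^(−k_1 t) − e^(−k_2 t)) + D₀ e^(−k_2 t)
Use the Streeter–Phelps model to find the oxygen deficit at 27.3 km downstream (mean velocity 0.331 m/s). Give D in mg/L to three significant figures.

Travel time t = x/v = 27.3 km / (0.331 m/s) = 27300 m / 0.331 m/s = 82480 s = 0.9546 d.
k_1 L₀/(k_2−k_1) = 0.442×35.7/(2.11−0.442) = 15.78/1.668 = 9.460 mg/L.
e^(−k_1 t) = e^(−0.442×0.9546) = 0.6558; e^(−k_2 t) = e^(−2.11×0.9546) = 0.1334.
D = 9.460 × (0.6558 − 0.1334) + 3.47 × 0.1334 = 4.941 + 0.4630 = 5.404 mg/L.

D ≈ 5.40 mg/L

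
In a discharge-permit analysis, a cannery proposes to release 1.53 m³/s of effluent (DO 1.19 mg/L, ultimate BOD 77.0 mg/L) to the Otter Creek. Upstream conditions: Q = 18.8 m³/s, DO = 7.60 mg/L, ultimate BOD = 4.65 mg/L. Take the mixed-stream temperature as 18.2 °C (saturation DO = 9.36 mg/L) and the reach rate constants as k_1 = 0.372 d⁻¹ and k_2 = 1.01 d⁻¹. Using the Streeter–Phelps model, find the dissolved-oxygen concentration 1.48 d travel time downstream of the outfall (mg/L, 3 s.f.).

Mixed DO = (18.8×7.60 + 1.53×1.19)/(18.8+1.53) = 144.7/20.33 = 7.118 mg/L.
Mixed L₀ = (18.8×4.65 + 1.53×77.0)/(20.33) = 205.2/20.33 = 10.09 mg/L.
Initial deficit D₀ = C_s − DO₀ = 9.36 − 7.118 = 2.242 mg/L.
D(1.48) = [0.372×10.09/(1.01−0.372)](e^(−0.372×1.48) − e^(−1.01×1.48)) + 2.242 e^(−1.01×1.48)
= 5.886 × (0.5766 − 0.2243) + 2.242 × 0.2243 = 2.577 mg/L.
DO = 9.36 − 2.577 = 6.783 mg/L.

DO ≈ 6.78 mg/L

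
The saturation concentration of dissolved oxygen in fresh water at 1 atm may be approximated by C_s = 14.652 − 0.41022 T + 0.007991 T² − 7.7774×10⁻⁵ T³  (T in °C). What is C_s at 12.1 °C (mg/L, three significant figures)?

C_s = 14.652 − 0.41022×12.1 + 0.007991×12.1² − 7.7774×10⁻⁵×12.1³ = 10.72 mg/L.

C_s ≈ 10.7 mg/L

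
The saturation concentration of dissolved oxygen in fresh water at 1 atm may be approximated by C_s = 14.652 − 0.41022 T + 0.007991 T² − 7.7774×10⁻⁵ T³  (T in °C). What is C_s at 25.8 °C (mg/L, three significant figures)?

C_s = 14.652 − 0.41022×25.8 + 0.007991×25.8² − 7.7774×10⁻⁵×25.8³ = 8.052 mg/L.

C_s ≈ 8.05 mg/L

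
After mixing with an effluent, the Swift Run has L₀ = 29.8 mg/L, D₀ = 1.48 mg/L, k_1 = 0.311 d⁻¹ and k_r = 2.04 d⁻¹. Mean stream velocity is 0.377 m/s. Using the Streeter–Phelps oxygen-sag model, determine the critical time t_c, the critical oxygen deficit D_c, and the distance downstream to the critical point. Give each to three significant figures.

t_c = [1/(k_r−k_1)] ln[(k_r/k_1)(1 − D₀(k_r−k_1)/(k_1 L₀))]
= [1/(2.04−0.311)] ln[(2.04/0.311)(1 − 1.48×1.729/(0.311×29.8))]
= (1/1.729) ln[6.559 × 0.7239] = 0.5784 × ln(4.748) = 0.5784 × 1.558 = 0.9010 d.
L(t_c) = L₀ e^(−k_1 t_c) = 29.8 × 0.7556 = 22.52 mg/L, and at the critical point k_r D_c = k_1 L, so D_c = (0.311/2.04) × 22.52 = 3.433 mg/L.
x_c = v t_c = 0.377 m/s × 0.9010 d × 86400 s/d = 29350 m ≈ 29.3 km.

t_c ≈ 0.901 d; D_c ≈ 3.43 mg/L; x_c ≈ 29.3 km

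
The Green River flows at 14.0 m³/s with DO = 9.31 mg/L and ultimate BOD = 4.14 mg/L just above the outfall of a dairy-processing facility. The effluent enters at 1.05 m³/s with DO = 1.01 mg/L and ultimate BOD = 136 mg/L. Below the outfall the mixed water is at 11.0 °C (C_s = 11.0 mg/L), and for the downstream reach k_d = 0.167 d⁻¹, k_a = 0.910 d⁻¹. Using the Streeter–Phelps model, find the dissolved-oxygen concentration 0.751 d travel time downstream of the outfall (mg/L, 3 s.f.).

Mixed DO = (14.0×9.31 + 1.05×1.01)/(14.0+1.05) = 131.4/15.05 = 8.731 mg/L.
Mixed L₀ = (14.0×4.14 + 1.05×136)/(15.05) = 200.8/15.05 = 13.34 mg/L.
Initial deficit D₀ = C_s − DO₀ = 11.0 − 8.731 = 2.269 mg/L.
D(0.751) = [0.167×13.34/(0.910−0.167)](e^(−0.167×0.751) − e^(−0.910×0.751)) + 2.269 e^(−0.910×0.751)
= 2.998 × (0.8821 − 0.5049) + 2.269 × 0.5049 = 2.277 mg/L.
DO = 11.0 − 2.277 = 8.723 mg/L.

DO ≈ 8.72 mg/L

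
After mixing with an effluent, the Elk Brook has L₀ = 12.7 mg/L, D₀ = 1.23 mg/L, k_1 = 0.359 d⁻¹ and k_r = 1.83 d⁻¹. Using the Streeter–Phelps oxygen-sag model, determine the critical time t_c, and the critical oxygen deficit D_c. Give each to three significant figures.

At the critical point dD/dt = 0, so k_1 L₀ e^(−k_1 t) = k_r D. Substituting D(t) from the Streeter–Phelps equation and solving for t gives
t_c = ln[(k_r/k_1)(1 − D₀(k_r−k_1)/(k_1 L₀))] / (k_r−k_1).
Here k_r−k_1 = 1.471 d⁻¹ and 1 − D₀(k_r−k_1)/(k_1 L₀) = 1 − 1.23×1.471/(0.359×12.7) = 0.6032, so
t_c = ln(5.097 × 0.6032) / 1.471 = 1.123 / 1.471 = 0.7635 d.
D_c = (k_1/k_r) L₀ e^(−k_1 t_c) = (0.359/1.83) × 12.7 × e^(−0.359×0.7635) = 0.1962 × 12.7 × 0.7602 = 1.894 mg/L.

t_c ≈ 0.764 d; D_c ≈ 1.89 mg/L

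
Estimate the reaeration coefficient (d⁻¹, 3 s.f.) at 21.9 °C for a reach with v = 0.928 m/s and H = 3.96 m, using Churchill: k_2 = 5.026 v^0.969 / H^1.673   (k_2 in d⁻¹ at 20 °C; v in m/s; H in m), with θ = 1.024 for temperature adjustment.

k_2(20) = 5.026 × 0.928^0.969 / 3.96^1.673 = 5.026 × 0.9302 / 9.999 = 0.4676 d⁻¹.
k_2(21.9) = 0.4676 × 1.024^(21.9−20) = 0.4676 × 1.046 = 0.4891 d⁻¹.

k_2 ≈ 0.489 d⁻¹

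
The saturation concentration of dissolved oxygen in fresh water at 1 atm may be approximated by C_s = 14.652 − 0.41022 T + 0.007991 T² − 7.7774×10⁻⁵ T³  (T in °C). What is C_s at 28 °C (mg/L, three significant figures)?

C_s ≈ 7.72 mg/L

C_s = 14.652 − 0.41022×28 + 0.007991×28² − 7.7774×10⁻⁵×28³ = 7.723 mg/L.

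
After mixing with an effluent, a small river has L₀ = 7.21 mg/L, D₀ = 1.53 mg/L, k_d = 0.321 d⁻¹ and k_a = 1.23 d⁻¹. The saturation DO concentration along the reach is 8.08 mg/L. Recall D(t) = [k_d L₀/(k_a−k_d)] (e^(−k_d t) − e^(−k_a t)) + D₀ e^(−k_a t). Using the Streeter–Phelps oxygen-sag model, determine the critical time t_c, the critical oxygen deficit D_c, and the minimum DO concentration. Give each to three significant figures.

t_c ≈ 0.467 d; D_c ≈ 1.62 mg/L; min DO ≈ 6.46 mg/L

t_c = [1/(k_a−k_d)] ln[(k_a/k_d)(1 − D₀(k_a−k_d)/(k_d L₀))]
= [1/(1.23−0.321)] ln[(1.23/0.321)(1 − 1.53×0.9090/(0.321×7.21))]
= (1/0.9090) ln[3.832 × 0.3991] = 1.100 × ln(1.529) = 1.100 × 0.4247 = 0.4673 d.
D_c = (k_d/k_a) L₀ e^(−k_d t_c) = (0.321/1.23) × 7.21 × e^(−0.321×0.4673) = 0.2610 × 7.21 × 0.8607 = 1.620 mg/L.
Minimum DO = C_s − D_c = 8.08 − 1.620 = 6.460 mg/L.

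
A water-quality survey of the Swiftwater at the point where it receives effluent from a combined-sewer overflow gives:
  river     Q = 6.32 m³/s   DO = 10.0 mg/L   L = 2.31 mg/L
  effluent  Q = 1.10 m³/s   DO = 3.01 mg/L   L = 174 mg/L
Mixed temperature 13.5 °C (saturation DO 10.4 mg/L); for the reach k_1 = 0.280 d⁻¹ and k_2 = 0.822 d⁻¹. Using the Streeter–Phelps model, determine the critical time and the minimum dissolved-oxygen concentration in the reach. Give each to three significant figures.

t_c ≈ 1.79 d; minimum DO ≈ 4.67 mg/L

Mixed DO = (6.32×10.0 + 1.10×3.01)/(6.32+1.10) = 66.51/7.420 = 8.964 mg/L.
Mixed L₀ = (6.32×2.31 + 1.10×174)/(7.420) = 206.0/7.420 = 27.76 mg/L.
Initial deficit D₀ = C_s − DO₀ = 10.4 − 8.964 = 1.436 mg/L.
t_c = (1/0.5420) ln[(0.822/0.280)(1 − 1.436×0.5420/(0.280×27.76))] = 1.845 × ln(2.642) = 1.792 d.
D_c = (0.280/0.822) × 27.76 × e^(−0.280×1.792) = 0.3406 × 27.76 × 0.6054 = 5.725 mg/L.
Minimum DO = 10.4 − 5.725 = 4.675 mg/L.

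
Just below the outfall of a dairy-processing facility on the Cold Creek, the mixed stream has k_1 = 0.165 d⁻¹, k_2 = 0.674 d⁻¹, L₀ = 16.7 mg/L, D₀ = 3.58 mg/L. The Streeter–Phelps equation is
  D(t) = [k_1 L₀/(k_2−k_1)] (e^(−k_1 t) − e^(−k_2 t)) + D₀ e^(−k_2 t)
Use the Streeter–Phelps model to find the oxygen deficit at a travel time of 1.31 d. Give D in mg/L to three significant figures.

D ≈ 3.60 mg/L

k_1 L₀/(k_2−k_1) = 0.165×16.7/(0.674−0.165) = 2.756/0.5090 = 5.414 mg/L.
e^(−k_1 t) = e^(−0.165×1.310) = 0.8056; e^(−k_2 t) = e^(−0.674×1.310) = 0.4136.
D = 5.414 × (0.8056 − 0.4136) + 3.58 × 0.4136 = 2.122 + 1.481 = 3.603 mg/L.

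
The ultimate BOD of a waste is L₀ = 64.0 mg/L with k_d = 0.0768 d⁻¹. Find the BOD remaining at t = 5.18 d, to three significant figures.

L ≈ 43.0 mg/L

L_t = L₀ e^(−k_d t) = 64.0 × e^(−0.0768×5.18) = 64.0 × 0.6718 = 42.99 mg/L.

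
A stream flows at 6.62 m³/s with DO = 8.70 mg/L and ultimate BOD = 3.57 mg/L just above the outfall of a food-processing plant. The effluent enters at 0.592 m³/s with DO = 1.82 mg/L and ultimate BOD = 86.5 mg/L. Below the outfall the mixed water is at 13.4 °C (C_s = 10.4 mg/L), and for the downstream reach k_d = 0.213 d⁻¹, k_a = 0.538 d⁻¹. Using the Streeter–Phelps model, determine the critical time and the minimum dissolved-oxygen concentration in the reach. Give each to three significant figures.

Mixed DO = (6.62×8.70 + 0.592×1.82)/(6.62+0.592) = 58.67/7.212 = 8.135 mg/L.
Mixed L₀ = (6.62×3.57 + 0.592×86.5)/(7.212) = 74.84/7.212 = 10.38 mg/L.
Initial deficit D₀ = C_s − DO₀ = 10.4 − 8.135 = 2.265 mg/L.
t_c = (1/0.3250) ln[(0.538/0.213)(1 − 2.265×0.3250/(0.213×10.38))] = 3.077 × ln(1.685) = 1.605 d.
D_c = (0.213/0.538) × 10.38 × e^(−0.213×1.605) = 0.3959 × 10.38 × 0.7105 = 2.919 mg/L.
Minimum DO = 10.4 − 2.919 = 7.481 mg/L.

t_c ≈ 1.60 d; minimum DO ≈ 7.48 mg/L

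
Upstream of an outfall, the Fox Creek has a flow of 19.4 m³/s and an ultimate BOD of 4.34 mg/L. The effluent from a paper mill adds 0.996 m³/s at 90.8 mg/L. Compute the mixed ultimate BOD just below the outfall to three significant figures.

8.56 mg/L

Flow-weighted mixing: C = (Q_r C_r + Q_w C_w)/(Q_r + Q_w)
= (19.4×4.34 + 0.996×90.8)/(19.4 + 0.996) = 174.6/20.40 = 8.562 mg/L.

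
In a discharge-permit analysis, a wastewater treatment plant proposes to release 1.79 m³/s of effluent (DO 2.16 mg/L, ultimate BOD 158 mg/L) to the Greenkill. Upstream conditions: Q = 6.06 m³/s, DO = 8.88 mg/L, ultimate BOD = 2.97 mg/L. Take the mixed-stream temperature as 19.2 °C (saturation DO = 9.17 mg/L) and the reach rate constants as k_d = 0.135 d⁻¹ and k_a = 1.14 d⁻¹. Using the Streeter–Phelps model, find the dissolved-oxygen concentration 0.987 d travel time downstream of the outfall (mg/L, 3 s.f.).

DO ≈ 5.74 mg/L

Mixed DO = (6.06×8.88 + 1.79×2.16)/(6.06+1.79) = 57.68/7.850 = 7.348 mg/L.
Mixed L₀ = (6.06×2.97 + 1.79×158)/(7.850) = 300.8/7.850 = 38.32 mg/L.
Initial deficit D₀ = C_s − DO₀ = 9.17 − 7.348 = 1.822 mg/L.
D(0.987) = [0.135×38.32/(1.14−0.135)](e^(−0.135×0.987) − e^(−1.14×0.987)) + 1.822 e^(−1.14×0.987)
= 5.148 × (0.8753 − 0.3246) + 1.822 × 0.3246 = 3.426 mg/L.
DO = 9.17 − 3.426 = 5.744 mg/L.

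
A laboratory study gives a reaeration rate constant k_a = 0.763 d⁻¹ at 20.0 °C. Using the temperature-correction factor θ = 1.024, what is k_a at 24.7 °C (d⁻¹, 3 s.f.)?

k_a ≈ 0.853 d⁻¹

k_a(T₂) = k_a(T₁) · θ^(T₂−T₁) = 0.763 × 1.024^(24.7−20.0)
= 0.763 × 1.024^4.70 = 0.763 × 1.118 = 0.8530 d⁻¹.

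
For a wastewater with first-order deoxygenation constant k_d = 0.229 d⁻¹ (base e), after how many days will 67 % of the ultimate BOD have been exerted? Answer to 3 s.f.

y/L₀ = 1 − e^(−k_d t) = 0.67 ⇒ e^(−k_d t) = 0.330
t = −ln(0.330) / 0.229 = 1.109 / 0.229 = 4.841 d.

t ≈ 4.84 d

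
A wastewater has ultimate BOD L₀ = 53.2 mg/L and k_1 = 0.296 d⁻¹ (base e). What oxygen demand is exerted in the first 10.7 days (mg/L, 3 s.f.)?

y ≈ 51.0 mg/L

y_t = L₀(1 − e^(−k_1 t)) = 53.2 × (1 − e^(−0.296×10.7))
= 53.2 × (1 − 0.04212) = 53.2 × 0.9579 = 50.96 mg/L.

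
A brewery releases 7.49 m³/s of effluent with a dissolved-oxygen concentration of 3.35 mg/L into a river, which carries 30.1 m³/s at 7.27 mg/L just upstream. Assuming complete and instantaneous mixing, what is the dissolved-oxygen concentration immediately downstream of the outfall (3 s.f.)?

6.49 mg/L

Flow-weighted mixing: C = (Q_r C_r + Q_w C_w)/(Q_r + Q_w)
= (30.1×7.27 + 7.49×3.35)/(30.1 + 7.49) = 243.9/37.59 = 6.489 mg/L.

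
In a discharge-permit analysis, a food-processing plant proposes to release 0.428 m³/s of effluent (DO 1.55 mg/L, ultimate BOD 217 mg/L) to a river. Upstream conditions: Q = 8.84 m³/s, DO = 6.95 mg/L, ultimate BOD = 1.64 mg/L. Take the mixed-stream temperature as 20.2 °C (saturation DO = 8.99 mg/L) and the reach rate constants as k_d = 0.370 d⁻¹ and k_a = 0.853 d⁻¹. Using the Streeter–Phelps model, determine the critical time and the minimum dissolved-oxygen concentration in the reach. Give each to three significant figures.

t_c ≈ 1.11 d; minimum DO ≈ 5.66 mg/L

Mixed DO = (8.84×6.95 + 0.428×1.55)/(8.84+0.428) = 62.10/9.268 = 6.701 mg/L.
Mixed L₀ = (8.84×1.64 + 0.428×217)/(9.268) = 107.4/9.268 = 11.59 mg/L.
Initial deficit D₀ = C_s − DO₀ = 8.99 − 6.701 = 2.289 mg/L.
t_c = (1/0.4830) ln[(0.853/0.370)(1 − 2.289×0.4830/(0.370×11.59))] = 2.070 × ln(1.711) = 1.112 d.
D_c = (0.370/0.853) × 11.59 × e^(−0.370×1.112) = 0.4338 × 11.59 × 0.6628 = 3.331 mg/L.
Minimum DO = 8.99 − 3.331 = 5.659 mg/L.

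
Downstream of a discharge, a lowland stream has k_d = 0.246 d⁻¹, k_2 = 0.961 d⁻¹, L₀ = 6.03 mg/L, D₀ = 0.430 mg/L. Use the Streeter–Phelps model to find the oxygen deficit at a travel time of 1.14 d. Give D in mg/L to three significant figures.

D ≈ 1.02 mg/L

k_d L₀/(k_2−k_d) = 0.246×6.03/(0.961−0.246) = 1.483/0.7150 = 2.075 mg/L.
e^(−k_d t) = e^(−0.246×1.140) = 0.7555; e^(−k_2 t) = e^(−0.961×1.140) = 0.3344.
D = 2.075 × (0.7555 − 0.3344) + 0.430 × 0.3344 = 0.8736 + 0.1438 = 1.017 mg/L.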